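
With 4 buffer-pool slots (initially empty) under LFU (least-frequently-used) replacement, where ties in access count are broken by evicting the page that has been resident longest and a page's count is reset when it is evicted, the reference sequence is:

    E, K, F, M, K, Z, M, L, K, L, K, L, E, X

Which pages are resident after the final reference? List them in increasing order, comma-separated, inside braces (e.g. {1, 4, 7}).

E: fault, frames {E}
K: fault, frames {E,K}
F: fault, frames {E,K,F}
M: fault, frames {E,K,F,M}
K: hit
Z: fault, evict E, frames {K,F,M,Z}
M: hit
L: fault, evict F, frames {K,M,Z,L}
K: hit
L: hit
K: hit
L: hit
E: fault, evict Z, frames {K,M,L,E}
X: fault, evict E, frames {K,M,L,X}

{K, L, M, X}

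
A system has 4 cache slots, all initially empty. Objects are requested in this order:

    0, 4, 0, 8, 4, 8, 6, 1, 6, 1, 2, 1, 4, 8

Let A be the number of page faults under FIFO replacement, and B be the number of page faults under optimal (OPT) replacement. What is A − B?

2

Under FIFO: F F . F . . F F . . F . F F → 8 faults.
Under OPT: F F . F . . F F . . F . . . → 6 faults.
A − B = 8 − 6 = 2.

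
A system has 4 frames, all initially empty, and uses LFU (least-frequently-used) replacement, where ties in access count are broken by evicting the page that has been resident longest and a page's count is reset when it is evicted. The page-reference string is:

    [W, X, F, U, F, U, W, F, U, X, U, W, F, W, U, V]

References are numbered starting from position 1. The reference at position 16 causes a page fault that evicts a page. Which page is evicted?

pos 1: W -> fault, frames (W)
pos 2: X -> fault, frames (W X)
pos 3: F -> fault, frames (W X F)
pos 4: U -> fault, frames (W X F U)
pos 5: F -> hit
pos 6: U -> hit
pos 7: W -> hit
pos 8: F -> hit
pos 9: U -> hit
pos 10: X -> hit
pos 11: U -> hit
pos 12: W -> hit
pos 13: F -> hit
pos 14: W -> hit
pos 15: U -> hit
pos 16: V -> fault, evict X, frames (W F U V)
At position 16, page X is evicted.

X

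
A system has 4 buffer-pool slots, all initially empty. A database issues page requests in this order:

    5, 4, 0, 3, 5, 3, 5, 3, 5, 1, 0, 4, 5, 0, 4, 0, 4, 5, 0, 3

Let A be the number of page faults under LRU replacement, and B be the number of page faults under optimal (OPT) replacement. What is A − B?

Under LRU: F F F F . . . . . F . F . . . . . . . F → 7 faults.
Under OPT: F F F F . . . . . F . . . . . . . . . F → 6 faults.
A − B = 7 − 6 = 1.

1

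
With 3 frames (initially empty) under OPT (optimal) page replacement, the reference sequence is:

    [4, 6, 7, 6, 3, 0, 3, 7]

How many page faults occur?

4: fault, frames [4]
6: fault, frames [4, 6]
7: fault, frames [4, 6, 7]
6: hit
3: fault, evict 6, frames [4, 7, 3]
0: fault, evict 4, frames [7, 3, 0]
3: hit
7: hit
Page faults: 5.

5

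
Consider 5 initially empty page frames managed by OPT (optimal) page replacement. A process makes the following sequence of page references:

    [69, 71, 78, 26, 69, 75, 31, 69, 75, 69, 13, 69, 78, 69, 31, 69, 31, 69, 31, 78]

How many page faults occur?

69: fault, frames {69}
71: fault, frames {69,71}
78: fault, frames {69,71,78}
26: fault, frames {69,71,78,26}
69: hit
75: fault, frames {69,71,78,26,75}
31: fault, evict 26, frames {69,71,78,75,31}
69: hit
75: hit
69: hit
13: fault, evict 75, frames {69,71,78,31,13}
69: hit
78: hit
69: hit
31: hit
69: hit
31: hit
69: hit
31: hit
78: hit
Page faults: 7.

7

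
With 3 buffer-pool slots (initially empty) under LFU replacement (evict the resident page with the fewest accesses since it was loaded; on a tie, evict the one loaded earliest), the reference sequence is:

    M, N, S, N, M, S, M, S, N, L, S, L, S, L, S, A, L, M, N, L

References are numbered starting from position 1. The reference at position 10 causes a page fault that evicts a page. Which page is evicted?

pos 1: M -> fault, frames {M}
pos 2: N -> fault, frames {M,N}
pos 3: S -> fault, frames {M,N,S}
pos 4: N -> hit
pos 5: M -> hit
pos 6: S -> hit
pos 7: M -> hit
pos 8: S -> hit
pos 9: N -> hit
pos 10: L -> fault, evict M, frames {N,S,L}
At position 10, page M is evicted.

M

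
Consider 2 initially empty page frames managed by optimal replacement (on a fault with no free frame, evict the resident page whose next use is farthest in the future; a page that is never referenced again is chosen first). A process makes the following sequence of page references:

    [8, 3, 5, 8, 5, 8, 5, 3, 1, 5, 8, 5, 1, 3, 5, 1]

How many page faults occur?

8: fault, frames (8)
3: fault, frames (8 3)
5: fault, evict 3, frames (8 5)
8: hit
5: hit
8: hit
5: hit
3: fault, evict 8, frames (5 3)
1: fault, evict 3, frames (5 1)
5: hit
8: fault, evict 1, frames (5 8)
5: hit
1: fault, evict 8, frames (5 1)
3: fault, evict 1, frames (5 3)
5: hit
1: fault, evict 3, frames (5 1)
Page faults: 9.

9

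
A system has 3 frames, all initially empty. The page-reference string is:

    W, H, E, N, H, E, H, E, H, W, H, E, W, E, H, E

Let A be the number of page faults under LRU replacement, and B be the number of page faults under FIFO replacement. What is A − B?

-2

Under LRU: F F F F . . . . . F . . . . . . → 5 faults.
Under FIFO: F F F F . . . . . F F F . . . . → 7 faults.
A − B = 5 − 7 = -2.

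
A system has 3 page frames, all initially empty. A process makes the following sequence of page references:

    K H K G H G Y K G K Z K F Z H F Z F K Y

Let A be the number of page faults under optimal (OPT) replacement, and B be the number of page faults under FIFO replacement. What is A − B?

-1

Under OPT: F F . F . . F . . . F . F . F . . . F F → 9 faults.
Under FIFO: F F . F . . F F . . F . F . F . . . F F → 10 faults.
A − B = 9 − 10 = -1.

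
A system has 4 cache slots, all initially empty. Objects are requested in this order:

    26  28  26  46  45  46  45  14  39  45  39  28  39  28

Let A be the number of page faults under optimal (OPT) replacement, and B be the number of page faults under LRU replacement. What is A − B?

-1

Under OPT: F F . F F . . F F . . . . . → 6 faults.
Under LRU: F F . F F . . F F . . F . . → 7 faults.
A − B = 6 − 7 = -1.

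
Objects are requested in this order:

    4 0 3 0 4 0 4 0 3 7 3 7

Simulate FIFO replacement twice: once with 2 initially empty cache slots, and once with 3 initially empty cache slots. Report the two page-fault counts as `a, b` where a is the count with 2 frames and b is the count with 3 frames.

2 frames: F F F . F F . . F F . . → 7 faults.
3 frames: F F F . . . . . . F . . → 4 faults.
4 < 7: adding a frame reduced faults, as is typical.

7, 4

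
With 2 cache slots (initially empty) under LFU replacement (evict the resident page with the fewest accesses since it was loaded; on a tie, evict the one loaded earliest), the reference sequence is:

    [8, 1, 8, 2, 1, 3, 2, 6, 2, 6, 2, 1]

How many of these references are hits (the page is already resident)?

1

8 -> miss, frames {8}
1 -> miss, frames {8,1}
8 -> hit
2 -> miss, evict 1, frames {8,2}
1 -> miss, evict 2, frames {8,1}
3 -> miss, evict 1, frames {8,3}
2 -> miss, evict 3, frames {8,2}
6 -> miss, evict 2, frames {8,6}
2 -> miss, evict 6, frames {8,2}
6 -> miss, evict 2, frames {8,6}
2 -> miss, evict 6, frames {8,2}
1 -> miss, evict 2, frames {8,1}
Hits: 1.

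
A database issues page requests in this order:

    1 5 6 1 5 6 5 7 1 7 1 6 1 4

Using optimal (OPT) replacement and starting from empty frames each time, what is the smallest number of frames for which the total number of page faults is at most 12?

2

f=1: 14 faults
f=2: 8 faults
f=3: 5 faults
f=4: 5 faults
f=5: 5 faults
Smallest f with faults ≤ 12 is 2.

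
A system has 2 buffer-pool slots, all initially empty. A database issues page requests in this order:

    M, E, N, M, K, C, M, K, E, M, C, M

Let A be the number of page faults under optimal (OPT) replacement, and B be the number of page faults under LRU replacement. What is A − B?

Under OPT: F F F . F F . F F . F . → 8 faults.
Under LRU: F F F F F F F F F F F . → 11 faults.
A − B = 8 − 11 = -3.

-3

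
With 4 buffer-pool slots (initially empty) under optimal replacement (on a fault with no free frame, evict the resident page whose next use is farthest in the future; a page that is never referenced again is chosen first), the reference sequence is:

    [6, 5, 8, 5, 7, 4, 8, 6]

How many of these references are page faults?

5

6 -> fault, frames {6}
5 -> fault, frames {6,5}
8 -> fault, frames {6,5,8}
5 -> hit
7 -> fault, frames {6,5,8,7}
4 -> fault, evict 7, frames {6,5,8,4}
8 -> hit
6 -> hit
Page faults: 5.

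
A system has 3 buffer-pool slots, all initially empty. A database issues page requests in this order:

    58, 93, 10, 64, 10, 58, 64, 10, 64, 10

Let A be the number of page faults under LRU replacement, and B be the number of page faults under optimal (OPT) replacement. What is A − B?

1

Under LRU: F F F F . F . . . . → 5 faults.
Under OPT: F F F F . . . . . . → 4 faults.
A − B = 5 − 4 = 1.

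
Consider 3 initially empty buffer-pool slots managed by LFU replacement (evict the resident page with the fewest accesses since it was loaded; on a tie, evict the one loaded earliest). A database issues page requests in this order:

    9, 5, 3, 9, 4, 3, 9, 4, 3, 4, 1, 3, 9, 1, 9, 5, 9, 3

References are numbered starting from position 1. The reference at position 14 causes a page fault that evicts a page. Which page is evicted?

pos 1: 9 → fault, frames (9)
pos 2: 5 → fault, frames (9 5)
pos 3: 3 → fault, frames (9 5 3)
pos 4: 9 → hit
pos 5: 4 → fault, evict 5, frames (9 3 4)
pos 6: 3 → hit
pos 7: 9 → hit
pos 8: 4 → hit
pos 9: 3 → hit
pos 10: 4 → hit
pos 11: 1 → fault, evict 9, frames (3 4 1)
pos 12: 3 → hit
pos 13: 9 → fault, evict 1, frames (3 4 9)
pos 14: 1 → fault, evict 9, frames (3 4 1)
At position 14, page 9 is evicted.

9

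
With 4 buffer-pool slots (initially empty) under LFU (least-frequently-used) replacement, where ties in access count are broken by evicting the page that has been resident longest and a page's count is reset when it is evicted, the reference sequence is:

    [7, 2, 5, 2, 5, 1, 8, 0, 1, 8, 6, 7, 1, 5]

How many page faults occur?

7 -> miss, frames (7)
2 -> miss, frames (7 2)
5 -> miss, frames (7 2 5)
2 -> hit
5 -> hit
1 -> miss, frames (7 2 5 1)
8 -> miss, evict 7, frames (2 5 1 8)
0 -> miss, evict 1, frames (2 5 8 0)
1 -> miss, evict 8, frames (2 5 0 1)
8 -> miss, evict 0, frames (2 5 1 8)
6 -> miss, evict 1, frames (2 5 8 6)
7 -> miss, evict 8, frames (2 5 6 7)
1 -> miss, evict 6, frames (2 5 7 1)
5 -> hit
Page faults: 11.

11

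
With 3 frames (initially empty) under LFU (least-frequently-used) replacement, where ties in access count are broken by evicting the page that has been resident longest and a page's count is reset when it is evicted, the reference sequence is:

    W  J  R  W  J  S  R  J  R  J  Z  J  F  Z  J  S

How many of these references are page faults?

W: miss, frames [W]
J: miss, frames [W, J]
R: miss, frames [W, J, R]
W: hit
J: hit
S: miss, evict R, frames [W, J, S]
R: miss, evict S, frames [W, J, R]
J: hit
R: hit
J: hit
Z: miss, evict W, frames [J, R, Z]
J: hit
F: miss, evict Z, frames [J, R, F]
Z: miss, evict F, frames [J, R, Z]
J: hit
S: miss, evict Z, frames [J, R, S]
Page faults: 9.

9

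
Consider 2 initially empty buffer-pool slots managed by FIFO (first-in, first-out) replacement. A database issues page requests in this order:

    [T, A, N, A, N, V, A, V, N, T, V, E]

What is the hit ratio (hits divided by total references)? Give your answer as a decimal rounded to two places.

T: fault, frames (T)
A: fault, frames (T A)
N: fault, evict T, frames (A N)
A: hit
N: hit
V: fault, evict A, frames (N V)
A: fault, evict N, frames (V A)
V: hit
N: fault, evict V, frames (A N)
T: fault, evict A, frames (N T)
V: fault, evict N, frames (T V)
E: fault, evict T, frames (V E)
Hits: 3 of 12 references → 3/12 = 0.2500.

0.25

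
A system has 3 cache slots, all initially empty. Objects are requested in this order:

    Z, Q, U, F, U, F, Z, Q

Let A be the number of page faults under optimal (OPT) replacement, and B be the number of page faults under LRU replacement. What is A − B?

Under OPT: F F F F . . . F → 5 faults.
Under LRU: F F F F . . F F → 6 faults.
A − B = 5 − 6 = -1.

-1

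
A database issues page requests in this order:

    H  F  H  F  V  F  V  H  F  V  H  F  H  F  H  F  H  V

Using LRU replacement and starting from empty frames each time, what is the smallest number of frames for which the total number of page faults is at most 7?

f=1: 18 faults
f=2: 9 faults
f=3: 3 faults
Smallest f with faults ≤ 7 is 3.

3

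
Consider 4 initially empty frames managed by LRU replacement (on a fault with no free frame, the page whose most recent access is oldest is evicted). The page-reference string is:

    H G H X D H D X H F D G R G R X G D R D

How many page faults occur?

8

H → fault, frames (H)
G → fault, frames (H G)
H → hit
X → fault, frames (G H X)
D → fault, frames (G H X D)
H → hit
D → hit
X → hit
H → hit
F → fault, evict G, frames (D X H F)
D → hit
G → fault, evict X, frames (H F D G)
R → fault, evict H, frames (F D G R)
G → hit
R → hit
X → fault, evict F, frames (D G R X)
G → hit
D → hit
R → hit
D → hit
Page faults: 8.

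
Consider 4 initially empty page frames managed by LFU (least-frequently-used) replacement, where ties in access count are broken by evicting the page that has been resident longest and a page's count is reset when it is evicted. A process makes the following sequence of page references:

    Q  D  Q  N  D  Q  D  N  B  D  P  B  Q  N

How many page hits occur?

Q → miss, frames (Q)
D → miss, frames (Q D)
Q → hit
N → miss, frames (Q D N)
D → hit
Q → hit
D → hit
N → hit
B → miss, frames (Q D N B)
D → hit
P → miss, evict B, frames (Q D N P)
B → miss, evict P, frames (Q D N B)
Q → hit
N → hit
Hits: 8.

8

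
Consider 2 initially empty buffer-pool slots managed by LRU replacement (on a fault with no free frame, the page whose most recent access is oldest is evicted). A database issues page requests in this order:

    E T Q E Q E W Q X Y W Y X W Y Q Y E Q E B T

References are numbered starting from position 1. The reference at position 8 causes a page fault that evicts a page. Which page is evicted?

pos 1: E → miss, frames (E)
pos 2: T → miss, frames (E T)
pos 3: Q → miss, evict E, frames (T Q)
pos 4: E → miss, evict T, frames (Q E)
pos 5: Q → hit
pos 6: E → hit
pos 7: W → miss, evict Q, frames (E W)
pos 8: Q → miss, evict E, frames (W Q)
At position 8, page E is evicted.

E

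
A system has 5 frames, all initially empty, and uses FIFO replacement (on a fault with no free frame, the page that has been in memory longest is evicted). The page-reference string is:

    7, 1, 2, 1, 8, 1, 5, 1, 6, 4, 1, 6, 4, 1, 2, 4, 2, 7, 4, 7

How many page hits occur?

7: miss, frames {7}
1: miss, frames {7,1}
2: miss, frames {7,1,2}
1: hit
8: miss, frames {7,1,2,8}
1: hit
5: miss, frames {7,1,2,8,5}
1: hit
6: miss, evict 7, frames {1,2,8,5,6}
4: miss, evict 1, frames {2,8,5,6,4}
1: miss, evict 2, frames {8,5,6,4,1}
6: hit
4: hit
1: hit
2: miss, evict 8, frames {5,6,4,1,2}
4: hit
2: hit
7: miss, evict 5, frames {6,4,1,2,7}
4: hit
7: hit
Hits: 10.

10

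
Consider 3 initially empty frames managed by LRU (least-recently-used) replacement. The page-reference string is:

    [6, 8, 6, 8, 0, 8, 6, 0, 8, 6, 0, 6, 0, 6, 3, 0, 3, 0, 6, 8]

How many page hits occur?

6: miss, frames [6]
8: miss, frames [6, 8]
6: hit
8: hit
0: miss, frames [6, 8, 0]
8: hit
6: hit
0: hit
8: hit
6: hit
0: hit
6: hit
0: hit
6: hit
3: miss, evict 8, frames [0, 6, 3]
0: hit
3: hit
0: hit
6: hit
8: miss, evict 3, frames [0, 6, 8]
Hits: 15.

15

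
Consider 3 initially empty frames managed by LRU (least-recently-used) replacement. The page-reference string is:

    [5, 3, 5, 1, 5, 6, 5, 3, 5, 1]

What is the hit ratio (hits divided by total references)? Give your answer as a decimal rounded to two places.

0.40

5 -> fault, frames {5}
3 -> fault, frames {5,3}
5 -> hit
1 -> fault, frames {3,5,1}
5 -> hit
6 -> fault, evict 3, frames {1,5,6}
5 -> hit
3 -> fault, evict 1, frames {6,5,3}
5 -> hit
1 -> fault, evict 6, frames {3,5,1}
Hits: 4 of 10 references → 4/10 = 0.4000.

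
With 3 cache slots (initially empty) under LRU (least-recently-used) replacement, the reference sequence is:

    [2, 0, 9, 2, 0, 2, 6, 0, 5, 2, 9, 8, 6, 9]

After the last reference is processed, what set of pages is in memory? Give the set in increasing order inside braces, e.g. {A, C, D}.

2: fault, frames {2}
0: fault, frames {2,0}
9: fault, frames {2,0,9}
2: hit
0: hit
2: hit
6: fault, evict 9, frames {0,2,6}
0: hit
5: fault, evict 2, frames {6,0,5}
2: fault, evict 6, frames {0,5,2}
9: fault, evict 0, frames {5,2,9}
8: fault, evict 5, frames {2,9,8}
6: fault, evict 2, frames {9,8,6}
9: hit

{6, 8, 9}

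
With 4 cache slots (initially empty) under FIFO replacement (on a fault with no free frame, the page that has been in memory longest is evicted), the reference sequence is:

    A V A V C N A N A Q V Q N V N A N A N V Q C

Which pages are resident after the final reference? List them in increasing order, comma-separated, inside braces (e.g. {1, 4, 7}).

{A, C, Q, V}

A: miss, frames [A]
V: miss, frames [A, V]
A: hit
V: hit
C: miss, frames [A, V, C]
N: miss, frames [A, V, C, N]
A: hit
N: hit
A: hit
Q: miss, evict A, frames [V, C, N, Q]
V: hit
Q: hit
N: hit
V: hit
N: hit
A: miss, evict V, frames [C, N, Q, A]
N: hit
A: hit
N: hit
V: miss, evict C, frames [N, Q, A, V]
Q: hit
C: miss, evict N, frames [Q, A, V, C]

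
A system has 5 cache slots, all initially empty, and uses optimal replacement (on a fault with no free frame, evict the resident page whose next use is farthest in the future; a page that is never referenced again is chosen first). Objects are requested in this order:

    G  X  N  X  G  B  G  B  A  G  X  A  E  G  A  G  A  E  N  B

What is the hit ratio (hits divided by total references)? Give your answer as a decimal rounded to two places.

0.70

G: miss, frames (G)
X: miss, frames (G X)
N: miss, frames (G X N)
X: hit
G: hit
B: miss, frames (G X N B)
G: hit
B: hit
A: miss, frames (G X N B A)
G: hit
X: hit
A: hit
E: miss, evict X, frames (G N B A E)
G: hit
A: hit
G: hit
A: hit
E: hit
N: hit
B: hit
Hits: 14 of 20 references → 14/20 = 0.7000.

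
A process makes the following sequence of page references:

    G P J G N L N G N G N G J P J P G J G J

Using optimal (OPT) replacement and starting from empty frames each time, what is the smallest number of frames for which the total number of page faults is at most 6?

4

f=1: 20 faults
f=2: 9 faults
f=3: 7 faults
f=4: 6 faults
f=5: 5 faults
Smallest f with faults ≤ 6 is 4.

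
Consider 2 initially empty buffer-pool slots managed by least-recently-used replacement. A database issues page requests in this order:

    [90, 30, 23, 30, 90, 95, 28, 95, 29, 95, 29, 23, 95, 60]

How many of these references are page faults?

10

90 -> miss, frames (90)
30 -> miss, frames (90 30)
23 -> miss, evict 90, frames (30 23)
30 -> hit
90 -> miss, evict 23, frames (30 90)
95 -> miss, evict 30, frames (90 95)
28 -> miss, evict 90, frames (95 28)
95 -> hit
29 -> miss, evict 28, frames (95 29)
95 -> hit
29 -> hit
23 -> miss, evict 95, frames (29 23)
95 -> miss, evict 29, frames (23 95)
60 -> miss, evict 23, frames (95 60)
Page faults: 10.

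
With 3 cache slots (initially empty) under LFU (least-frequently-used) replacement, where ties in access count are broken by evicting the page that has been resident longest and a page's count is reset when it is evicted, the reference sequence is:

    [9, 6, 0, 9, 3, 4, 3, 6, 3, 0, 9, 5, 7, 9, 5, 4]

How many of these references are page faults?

9: fault, frames [9]
6: fault, frames [9, 6]
0: fault, frames [9, 6, 0]
9: hit
3: fault, evict 6, frames [9, 0, 3]
4: fault, evict 0, frames [9, 3, 4]
3: hit
6: fault, evict 4, frames [9, 3, 6]
3: hit
0: fault, evict 6, frames [9, 3, 0]
9: hit
5: fault, evict 0, frames [9, 3, 5]
7: fault, evict 5, frames [9, 3, 7]
9: hit
5: fault, evict 7, frames [9, 3, 5]
4: fault, evict 5, frames [9, 3, 4]
Page faults: 11.

11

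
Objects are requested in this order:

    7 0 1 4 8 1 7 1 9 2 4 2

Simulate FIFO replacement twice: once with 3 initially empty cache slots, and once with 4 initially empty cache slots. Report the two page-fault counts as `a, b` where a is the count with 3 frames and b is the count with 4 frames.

3 frames: F F F F F . F F F F F . → 10 faults.
4 frames: F F F F F . F . F F F . → 9 faults.
9 < 10: adding a frame reduced faults, as is typical.

10, 9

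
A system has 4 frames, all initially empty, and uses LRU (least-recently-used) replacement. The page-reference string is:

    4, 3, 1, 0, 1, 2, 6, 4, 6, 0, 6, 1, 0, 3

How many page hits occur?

4 → fault, frames {4}
3 → fault, frames {4,3}
1 → fault, frames {4,3,1}
0 → fault, frames {4,3,1,0}
1 → hit
2 → fault, evict 4, frames {3,0,1,2}
6 → fault, evict 3, frames {0,1,2,6}
4 → fault, evict 0, frames {1,2,6,4}
6 → hit
0 → fault, evict 1, frames {2,4,6,0}
6 → hit
1 → fault, evict 2, frames {4,0,6,1}
0 → hit
3 → fault, evict 4, frames {6,1,0,3}
Hits: 4.

4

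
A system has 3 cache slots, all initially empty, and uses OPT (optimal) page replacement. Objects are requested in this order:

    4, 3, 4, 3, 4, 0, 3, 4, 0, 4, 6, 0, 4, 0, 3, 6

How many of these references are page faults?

4 → miss, frames {4}
3 → miss, frames {4,3}
4 → hit
3 → hit
4 → hit
0 → miss, frames {4,3,0}
3 → hit
4 → hit
0 → hit
4 → hit
6 → miss, evict 3, frames {4,0,6}
0 → hit
4 → hit
0 → hit
3 → miss, evict 0, frames {4,6,3}
6 → hit
Page faults: 5.

5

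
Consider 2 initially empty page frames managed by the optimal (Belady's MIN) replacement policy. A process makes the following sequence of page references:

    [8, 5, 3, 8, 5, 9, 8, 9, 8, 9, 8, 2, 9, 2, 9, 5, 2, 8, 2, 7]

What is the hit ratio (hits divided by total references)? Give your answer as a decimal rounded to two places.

0.55

8: fault, frames [8]
5: fault, frames [8, 5]
3: fault, evict 5, frames [8, 3]
8: hit
5: fault, evict 3, frames [8, 5]
9: fault, evict 5, frames [8, 9]
8: hit
9: hit
8: hit
9: hit
8: hit
2: fault, evict 8, frames [9, 2]
9: hit
2: hit
9: hit
5: fault, evict 9, frames [2, 5]
2: hit
8: fault, evict 5, frames [2, 8]
2: hit
7: fault, evict 8, frames [2, 7]
Hits: 11 of 20 references → 11/20 = 0.5500.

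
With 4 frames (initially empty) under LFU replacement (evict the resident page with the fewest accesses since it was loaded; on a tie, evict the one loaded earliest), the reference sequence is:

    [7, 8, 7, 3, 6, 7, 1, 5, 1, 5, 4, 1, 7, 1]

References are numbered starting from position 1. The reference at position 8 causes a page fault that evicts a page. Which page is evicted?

3

pos 1: 7: miss, frames [7]
pos 2: 8: miss, frames [7, 8]
pos 3: 7: hit
pos 4: 3: miss, frames [7, 8, 3]
pos 5: 6: miss, frames [7, 8, 3, 6]
pos 6: 7: hit
pos 7: 1: miss, evict 8, frames [7, 3, 6, 1]
pos 8: 5: miss, evict 3, frames [7, 6, 1, 5]
At position 8, page 3 is evicted.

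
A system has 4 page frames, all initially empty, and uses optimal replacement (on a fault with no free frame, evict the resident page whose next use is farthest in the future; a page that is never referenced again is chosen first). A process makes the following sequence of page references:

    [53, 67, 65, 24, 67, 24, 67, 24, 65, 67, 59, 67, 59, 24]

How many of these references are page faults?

53 -> fault, frames (53)
67 -> fault, frames (53 67)
65 -> fault, frames (53 67 65)
24 -> fault, frames (53 67 65 24)
67 -> hit
24 -> hit
67 -> hit
24 -> hit
65 -> hit
67 -> hit
59 -> fault, evict 65, frames (53 67 24 59)
67 -> hit
59 -> hit
24 -> hit
Page faults: 5.

5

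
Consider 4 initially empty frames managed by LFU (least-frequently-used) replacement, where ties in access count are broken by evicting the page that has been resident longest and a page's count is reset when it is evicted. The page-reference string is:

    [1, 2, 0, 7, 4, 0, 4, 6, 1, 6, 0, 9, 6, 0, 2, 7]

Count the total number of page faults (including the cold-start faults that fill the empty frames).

1: fault, frames [1]
2: fault, frames [1, 2]
0: fault, frames [1, 2, 0]
7: fault, frames [1, 2, 0, 7]
4: fault, evict 1, frames [2, 0, 7, 4]
0: hit
4: hit
6: fault, evict 2, frames [0, 7, 4, 6]
1: fault, evict 7, frames [0, 4, 6, 1]
6: hit
0: hit
9: fault, evict 1, frames [0, 4, 6, 9]
6: hit
0: hit
2: fault, evict 9, frames [0, 4, 6, 2]
7: fault, evict 2, frames [0, 4, 6, 7]
Page faults: 10.

10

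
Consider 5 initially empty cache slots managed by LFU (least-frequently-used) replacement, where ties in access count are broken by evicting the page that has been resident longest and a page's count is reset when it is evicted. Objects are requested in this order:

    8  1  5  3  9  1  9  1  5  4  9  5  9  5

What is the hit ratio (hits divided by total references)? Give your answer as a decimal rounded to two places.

8: fault, frames (8)
1: fault, frames (8 1)
5: fault, frames (8 1 5)
3: fault, frames (8 1 5 3)
9: fault, frames (8 1 5 3 9)
1: hit
9: hit
1: hit
5: hit
4: fault, evict 8, frames (1 5 3 9 4)
9: hit
5: hit
9: hit
5: hit
Hits: 8 of 14 references → 8/14 = 0.5714.

0.57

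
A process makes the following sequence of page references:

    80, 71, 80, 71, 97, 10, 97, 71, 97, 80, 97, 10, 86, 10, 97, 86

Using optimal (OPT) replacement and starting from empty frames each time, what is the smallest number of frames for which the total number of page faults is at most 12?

2

f=1: 16 faults
f=2: 9 faults
f=3: 6 faults
f=4: 5 faults
f=5: 5 faults
Smallest f with faults ≤ 12 is 2.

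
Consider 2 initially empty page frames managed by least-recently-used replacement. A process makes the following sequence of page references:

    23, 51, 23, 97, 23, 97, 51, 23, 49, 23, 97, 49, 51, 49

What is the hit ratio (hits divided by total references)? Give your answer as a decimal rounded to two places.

0.36

23: miss, frames {23}
51: miss, frames {23,51}
23: hit
97: miss, evict 51, frames {23,97}
23: hit
97: hit
51: miss, evict 23, frames {97,51}
23: miss, evict 97, frames {51,23}
49: miss, evict 51, frames {23,49}
23: hit
97: miss, evict 49, frames {23,97}
49: miss, evict 23, frames {97,49}
51: miss, evict 97, frames {49,51}
49: hit
Hits: 5 of 14 references → 5/14 = 0.3571.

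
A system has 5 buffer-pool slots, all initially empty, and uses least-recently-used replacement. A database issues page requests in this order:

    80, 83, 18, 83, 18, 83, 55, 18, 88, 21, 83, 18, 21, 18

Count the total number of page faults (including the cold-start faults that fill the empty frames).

80 → fault, frames (80)
83 → fault, frames (80 83)
18 → fault, frames (80 83 18)
83 → hit
18 → hit
83 → hit
55 → fault, frames (80 18 83 55)
18 → hit
88 → fault, frames (80 83 55 18 88)
21 → fault, evict 80, frames (83 55 18 88 21)
83 → hit
18 → hit
21 → hit
18 → hit
Page faults: 6.

6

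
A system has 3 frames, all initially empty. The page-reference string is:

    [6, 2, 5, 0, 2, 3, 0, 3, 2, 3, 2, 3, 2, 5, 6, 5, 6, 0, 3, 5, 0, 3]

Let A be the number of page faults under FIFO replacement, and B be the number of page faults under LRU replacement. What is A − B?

Under FIFO: F F F F . F . . F . . . . F F . . F F F . . → 11 faults.
Under LRU: F F F F . F . . . . . . . F F . . F F F . . → 10 faults.
A − B = 11 − 10 = 1.

1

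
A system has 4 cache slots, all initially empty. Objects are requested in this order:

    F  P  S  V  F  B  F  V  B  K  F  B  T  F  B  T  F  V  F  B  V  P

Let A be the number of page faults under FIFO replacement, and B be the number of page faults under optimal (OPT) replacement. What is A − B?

3

Under FIFO: F F F F . F F . . F . . F . . . . F . F . F → 11 faults.
Under OPT: F F F F . F . . . F . . F . . . . . . . . F → 8 faults.
A − B = 11 − 8 = 3.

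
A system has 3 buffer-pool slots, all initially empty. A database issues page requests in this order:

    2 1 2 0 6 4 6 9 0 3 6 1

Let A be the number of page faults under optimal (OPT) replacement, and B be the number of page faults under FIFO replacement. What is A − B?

-2

Under OPT: F F . F F F . F . F . F → 8 faults.
Under FIFO: F F . F F F . F F F F F → 10 faults.
A − B = 8 − 10 = -2.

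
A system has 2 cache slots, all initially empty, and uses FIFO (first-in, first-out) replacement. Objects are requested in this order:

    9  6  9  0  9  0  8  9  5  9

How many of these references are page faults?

7

9: miss, frames (9)
6: miss, frames (9 6)
9: hit
0: miss, evict 9, frames (6 0)
9: miss, evict 6, frames (0 9)
0: hit
8: miss, evict 0, frames (9 8)
9: hit
5: miss, evict 9, frames (8 5)
9: miss, evict 8, frames (5 9)
Page faults: 7.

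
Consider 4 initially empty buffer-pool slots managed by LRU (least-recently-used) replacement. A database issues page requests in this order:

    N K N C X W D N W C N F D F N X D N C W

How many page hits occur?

7

N → fault, frames {N}
K → fault, frames {N,K}
N → hit
C → fault, frames {K,N,C}
X → fault, frames {K,N,C,X}
W → fault, evict K, frames {N,C,X,W}
D → fault, evict N, frames {C,X,W,D}
N → fault, evict C, frames {X,W,D,N}
W → hit
C → fault, evict X, frames {D,N,W,C}
N → hit
F → fault, evict D, frames {W,C,N,F}
D → fault, evict W, frames {C,N,F,D}
F → hit
N → hit
X → fault, evict C, frames {D,F,N,X}
D → hit
N → hit
C → fault, evict F, frames {X,D,N,C}
W → fault, evict X, frames {D,N,C,W}
Hits: 7.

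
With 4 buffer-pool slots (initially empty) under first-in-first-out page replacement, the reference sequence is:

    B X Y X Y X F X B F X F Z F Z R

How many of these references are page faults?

6

B -> fault, frames {B}
X -> fault, frames {B,X}
Y -> fault, frames {B,X,Y}
X -> hit
Y -> hit
X -> hit
F -> fault, frames {B,X,Y,F}
X -> hit
B -> hit
F -> hit
X -> hit
F -> hit
Z -> fault, evict B, frames {X,Y,F,Z}
F -> hit
Z -> hit
R -> fault, evict X, frames {Y,F,Z,R}
Page faults: 6.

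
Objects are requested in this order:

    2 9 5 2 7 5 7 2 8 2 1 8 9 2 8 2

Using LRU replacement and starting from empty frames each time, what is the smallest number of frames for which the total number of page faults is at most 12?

f=1: 16 faults
f=2: 13 faults
f=3: 8 faults
f=4: 7 faults
f=5: 7 faults
f=6: 6 faults
Smallest f with faults ≤ 12 is 3.

3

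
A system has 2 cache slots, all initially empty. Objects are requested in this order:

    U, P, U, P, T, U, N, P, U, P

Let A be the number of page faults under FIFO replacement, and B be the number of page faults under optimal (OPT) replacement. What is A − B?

2

Under FIFO: F F . . F F F F F . → 7 faults.
Under OPT: F F . . F . F F . . → 5 faults.
A − B = 7 − 5 = 2.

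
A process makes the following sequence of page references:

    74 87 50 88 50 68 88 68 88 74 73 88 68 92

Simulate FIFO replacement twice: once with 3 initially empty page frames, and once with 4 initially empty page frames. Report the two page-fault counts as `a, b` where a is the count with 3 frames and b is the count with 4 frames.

3 frames: F F F F . F . . . F F F F F → 10 faults.
4 frames: F F F F . F . . . F F . . F → 8 faults.
8 < 10: adding a frame reduced faults, as is typical.

10, 8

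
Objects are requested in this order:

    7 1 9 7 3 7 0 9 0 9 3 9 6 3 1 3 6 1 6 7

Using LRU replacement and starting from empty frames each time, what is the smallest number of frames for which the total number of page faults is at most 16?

f=1: 20 faults
f=2: 14 faults
f=3: 10 faults
f=4: 8 faults
f=5: 8 faults
f=6: 6 faults
Smallest f with faults ≤ 16 is 2.

2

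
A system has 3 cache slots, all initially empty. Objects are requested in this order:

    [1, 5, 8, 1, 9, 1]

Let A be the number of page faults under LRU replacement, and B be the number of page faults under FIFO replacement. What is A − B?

-1

Under LRU: F F F . F . → 4 faults.
Under FIFO: F F F . F F → 5 faults.
A − B = 4 − 5 = -1.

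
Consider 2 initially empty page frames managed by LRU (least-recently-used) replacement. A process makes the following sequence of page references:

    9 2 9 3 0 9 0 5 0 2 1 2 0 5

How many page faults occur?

9: miss, frames (9)
2: miss, frames (9 2)
9: hit
3: miss, evict 2, frames (9 3)
0: miss, evict 9, frames (3 0)
9: miss, evict 3, frames (0 9)
0: hit
5: miss, evict 9, frames (0 5)
0: hit
2: miss, evict 5, frames (0 2)
1: miss, evict 0, frames (2 1)
2: hit
0: miss, evict 1, frames (2 0)
5: miss, evict 2, frames (0 5)
Page faults: 10.

10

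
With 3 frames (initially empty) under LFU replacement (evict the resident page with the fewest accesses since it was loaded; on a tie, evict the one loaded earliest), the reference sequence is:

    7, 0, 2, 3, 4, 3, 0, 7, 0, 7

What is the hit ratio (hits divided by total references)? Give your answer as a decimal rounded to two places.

7 -> fault, frames {7}
0 -> fault, frames {7,0}
2 -> fault, frames {7,0,2}
3 -> fault, evict 7, frames {0,2,3}
4 -> fault, evict 0, frames {2,3,4}
3 -> hit
0 -> fault, evict 2, frames {3,4,0}
7 -> fault, evict 4, frames {3,0,7}
0 -> hit
7 -> hit
Hits: 3 of 10 references → 3/10 = 0.3000.

0.30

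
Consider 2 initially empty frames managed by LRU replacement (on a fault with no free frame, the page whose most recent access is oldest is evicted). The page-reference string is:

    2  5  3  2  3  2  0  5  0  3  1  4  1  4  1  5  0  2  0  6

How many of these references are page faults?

13

2 -> miss, frames (2)
5 -> miss, frames (2 5)
3 -> miss, evict 2, frames (5 3)
2 -> miss, evict 5, frames (3 2)
3 -> hit
2 -> hit
0 -> miss, evict 3, frames (2 0)
5 -> miss, evict 2, frames (0 5)
0 -> hit
3 -> miss, evict 5, frames (0 3)
1 -> miss, evict 0, frames (3 1)
4 -> miss, evict 3, frames (1 4)
1 -> hit
4 -> hit
1 -> hit
5 -> miss, evict 4, frames (1 5)
0 -> miss, evict 1, frames (5 0)
2 -> miss, evict 5, frames (0 2)
0 -> hit
6 -> miss, evict 2, frames (0 6)
Page faults: 13.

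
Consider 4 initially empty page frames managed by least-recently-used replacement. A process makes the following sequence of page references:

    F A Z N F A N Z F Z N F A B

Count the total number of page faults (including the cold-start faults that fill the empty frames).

5

F: miss, frames [F]
A: miss, frames [F, A]
Z: miss, frames [F, A, Z]
N: miss, frames [F, A, Z, N]
F: hit
A: hit
N: hit
Z: hit
F: hit
Z: hit
N: hit
F: hit
A: hit
B: miss, evict Z, frames [N, F, A, B]
Page faults: 5.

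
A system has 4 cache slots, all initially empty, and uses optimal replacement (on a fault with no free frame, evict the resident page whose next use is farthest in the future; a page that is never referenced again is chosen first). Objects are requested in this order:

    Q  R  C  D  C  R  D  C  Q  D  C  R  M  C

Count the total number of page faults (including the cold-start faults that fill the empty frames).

Q -> fault, frames {Q}
R -> fault, frames {Q,R}
C -> fault, frames {Q,R,C}
D -> fault, frames {Q,R,C,D}
C -> hit
R -> hit
D -> hit
C -> hit
Q -> hit
D -> hit
C -> hit
R -> hit
M -> fault, evict D, frames {Q,R,C,M}
C -> hit
Page faults: 5.

5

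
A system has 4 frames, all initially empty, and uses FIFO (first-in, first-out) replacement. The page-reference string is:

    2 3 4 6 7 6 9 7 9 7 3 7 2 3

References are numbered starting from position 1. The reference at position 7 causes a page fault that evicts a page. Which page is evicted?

3

pos 1: 2: fault, frames [2]
pos 2: 3: fault, frames [2, 3]
pos 3: 4: fault, frames [2, 3, 4]
pos 4: 6: fault, frames [2, 3, 4, 6]
pos 5: 7: fault, evict 2, frames [3, 4, 6, 7]
pos 6: 6: hit
pos 7: 9: fault, evict 3, frames [4, 6, 7, 9]
At position 7, page 3 is evicted.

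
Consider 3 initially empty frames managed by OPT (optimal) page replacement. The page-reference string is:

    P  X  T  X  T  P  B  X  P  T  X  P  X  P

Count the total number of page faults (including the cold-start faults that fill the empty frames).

5

P → fault, frames {P}
X → fault, frames {P,X}
T → fault, frames {P,X,T}
X → hit
T → hit
P → hit
B → fault, evict T, frames {P,X,B}
X → hit
P → hit
T → fault, evict B, frames {P,X,T}
X → hit
P → hit
X → hit
P → hit
Page faults: 5.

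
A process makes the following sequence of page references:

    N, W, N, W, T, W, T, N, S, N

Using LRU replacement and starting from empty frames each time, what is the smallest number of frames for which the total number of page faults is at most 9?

f=1: 10 faults
f=2: 5 faults
f=3: 4 faults
f=4: 4 faults
Smallest f with faults ≤ 9 is 2.

2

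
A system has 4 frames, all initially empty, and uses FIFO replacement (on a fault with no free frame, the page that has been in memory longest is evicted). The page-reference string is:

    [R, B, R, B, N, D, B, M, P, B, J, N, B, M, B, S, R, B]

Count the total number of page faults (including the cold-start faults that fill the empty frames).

R → fault, frames [R]
B → fault, frames [R, B]
R → hit
B → hit
N → fault, frames [R, B, N]
D → fault, frames [R, B, N, D]
B → hit
M → fault, evict R, frames [B, N, D, M]
P → fault, evict B, frames [N, D, M, P]
B → fault, evict N, frames [D, M, P, B]
J → fault, evict D, frames [M, P, B, J]
N → fault, evict M, frames [P, B, J, N]
B → hit
M → fault, evict P, frames [B, J, N, M]
B → hit
S → fault, evict B, frames [J, N, M, S]
R → fault, evict J, frames [N, M, S, R]
B → fault, evict N, frames [M, S, R, B]
Page faults: 13.

13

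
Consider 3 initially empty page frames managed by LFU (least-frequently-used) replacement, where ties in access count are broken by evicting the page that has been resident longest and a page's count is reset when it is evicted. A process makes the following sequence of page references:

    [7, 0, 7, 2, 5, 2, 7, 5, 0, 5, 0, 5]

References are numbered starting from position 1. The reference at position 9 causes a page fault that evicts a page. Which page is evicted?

2

pos 1: 7 -> fault, frames (7)
pos 2: 0 -> fault, frames (7 0)
pos 3: 7 -> hit
pos 4: 2 -> fault, frames (7 0 2)
pos 5: 5 -> fault, evict 0, frames (7 2 5)
pos 6: 2 -> hit
pos 7: 7 -> hit
pos 8: 5 -> hit
pos 9: 0 -> fault, evict 2, frames (7 5 0)
At position 9, page 2 is evicted.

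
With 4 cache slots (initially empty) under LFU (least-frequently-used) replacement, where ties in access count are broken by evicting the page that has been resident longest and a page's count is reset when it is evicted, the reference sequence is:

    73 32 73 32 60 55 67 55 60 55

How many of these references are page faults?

73 -> fault, frames {73}
32 -> fault, frames {73,32}
73 -> hit
32 -> hit
60 -> fault, frames {73,32,60}
55 -> fault, frames {73,32,60,55}
67 -> fault, evict 60, frames {73,32,55,67}
55 -> hit
60 -> fault, evict 67, frames {73,32,55,60}
55 -> hit
Page faults: 6.

6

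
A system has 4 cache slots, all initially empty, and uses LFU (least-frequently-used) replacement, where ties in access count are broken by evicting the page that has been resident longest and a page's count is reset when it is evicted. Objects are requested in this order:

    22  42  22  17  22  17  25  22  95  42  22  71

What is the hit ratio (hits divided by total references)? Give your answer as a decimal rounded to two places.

0.42

22 -> miss, frames (22)
42 -> miss, frames (22 42)
22 -> hit
17 -> miss, frames (22 42 17)
22 -> hit
17 -> hit
25 -> miss, frames (22 42 17 25)
22 -> hit
95 -> miss, evict 42, frames (22 17 25 95)
42 -> miss, evict 25, frames (22 17 95 42)
22 -> hit
71 -> miss, evict 95, frames (22 17 42 71)
Hits: 5 of 12 references → 5/12 = 0.4167.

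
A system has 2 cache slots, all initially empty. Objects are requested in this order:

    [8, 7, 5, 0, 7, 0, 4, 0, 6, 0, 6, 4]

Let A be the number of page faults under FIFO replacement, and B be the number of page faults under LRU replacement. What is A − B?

Under FIFO: F F F F F . F F F . . F → 9 faults.
Under LRU: F F F F F . F . F . . F → 8 faults.
A − B = 9 − 8 = 1.

1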